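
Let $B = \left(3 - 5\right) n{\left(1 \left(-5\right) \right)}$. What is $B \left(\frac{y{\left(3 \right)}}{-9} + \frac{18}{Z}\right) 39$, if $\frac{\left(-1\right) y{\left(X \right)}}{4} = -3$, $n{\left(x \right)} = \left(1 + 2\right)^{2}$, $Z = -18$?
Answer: $1638$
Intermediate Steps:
$n{\left(x \right)} = 9$ ($n{\left(x \right)} = 3^{2} = 9$)
$y{\left(X \right)} = 12$ ($y{\left(X \right)} = \left(-4\right) \left(-3\right) = 12$)
$B = -18$ ($B = \left(3 - 5\right) 9 = \left(-2\right) 9 = -18$)
$B \left(\frac{y{\left(3 \right)}}{-9} + \frac{18}{Z}\right) 39 = - 18 \left(\frac{12}{-9} + \frac{18}{-18}\right) 39 = - 18 \left(12 \left(- \frac{1}{9}\right) + 18 \left(- \frac{1}{18}\right)\right) 39 = - 18 \left(- \frac{4}{3} - 1\right) 39 = \left(-18\right) \left(- \frac{7}{3}\right) 39 = 42 \cdot 39 = 1638$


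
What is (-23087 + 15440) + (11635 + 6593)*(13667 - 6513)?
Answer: 130395465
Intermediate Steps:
(-23087 + 15440) + (11635 + 6593)*(13667 - 6513) = -7647 + 18228*7154 = -7647 + 130403112 = 130395465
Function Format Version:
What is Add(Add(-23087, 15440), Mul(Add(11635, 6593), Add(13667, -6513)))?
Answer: 130395465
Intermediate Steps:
Add(Add(-23087, 15440), Mul(Add(11635, 6593), Add(13667, -6513))) = Add(-7647, Mul(18228, 7154)) = Add(-7647, 130403112) = 130395465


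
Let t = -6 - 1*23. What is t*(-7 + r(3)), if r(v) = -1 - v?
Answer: 319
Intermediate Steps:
t = -29 (t = -6 - 23 = -29)
t*(-7 + r(3)) = -29*(-7 + (-1 - 1*3)) = -29*(-7 + (-1 - 3)) = -29*(-7 - 4) = -29*(-11) = 319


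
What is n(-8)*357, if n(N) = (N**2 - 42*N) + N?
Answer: 139944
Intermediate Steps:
n(N) = N**2 - 41*N
n(-8)*357 = -8*(-41 - 8)*357 = -8*(-49)*357 = 392*357 = 139944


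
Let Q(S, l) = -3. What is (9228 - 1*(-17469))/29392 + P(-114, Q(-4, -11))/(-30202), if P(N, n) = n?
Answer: 36654135/40349872 ≈ 0.90841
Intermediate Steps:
(9228 - 1*(-17469))/29392 + P(-114, Q(-4, -11))/(-30202) = (9228 - 1*(-17469))/29392 - 3/(-30202) = (9228 + 17469)*(1/29392) - 3*(-1/30202) = 26697*(1/29392) + 3/30202 = 2427/2672 + 3/30202 = 36654135/40349872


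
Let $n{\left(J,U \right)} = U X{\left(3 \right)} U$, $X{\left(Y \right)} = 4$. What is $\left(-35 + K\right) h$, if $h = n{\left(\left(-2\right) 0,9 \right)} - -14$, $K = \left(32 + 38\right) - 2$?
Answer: $11154$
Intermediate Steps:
$K = 68$ ($K = 70 - 2 = 68$)
$n{\left(J,U \right)} = 4 U^{2}$ ($n{\left(J,U \right)} = U 4 U = 4 U U = 4 U^{2}$)
$h = 338$ ($h = 4 \cdot 9^{2} - -14 = 4 \cdot 81 + 14 = 324 + 14 = 338$)
$\left(-35 + K\right) h = \left(-35 + 68\right) 338 = 33 \cdot 338 = 11154$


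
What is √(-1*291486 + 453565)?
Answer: √162079 ≈ 402.59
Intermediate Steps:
√(-1*291486 + 453565) = √(-291486 + 453565) = √162079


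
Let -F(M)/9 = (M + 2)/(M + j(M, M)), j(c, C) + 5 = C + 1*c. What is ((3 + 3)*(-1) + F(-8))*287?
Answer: -65436/29 ≈ -2256.4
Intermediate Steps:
j(c, C) = -5 + C + c (j(c, C) = -5 + (C + 1*c) = -5 + (C + c) = -5 + C + c)
F(M) = -9*(2 + M)/(-5 + 3*M) (F(M) = -9*(M + 2)/(M + (-5 + M + M)) = -9*(2 + M)/(M + (-5 + 2*M)) = -9*(2 + M)/(-5 + 3*M))
((3 + 3)*(-1) + F(-8))*287 = ((3 + 3)*(-1) + 9*(-2 - 1*(-8))/(-5 + 3*(-8)))*287 = (6*(-1) + 9*(-2 + 8)/(-5 - 24))*287 = (-6 + 9*6/(-29))*287 = (-6 + 9*(-1/29)*6)*287 = (-6 - 54/29)*287 = -228/29*287 = -65436/29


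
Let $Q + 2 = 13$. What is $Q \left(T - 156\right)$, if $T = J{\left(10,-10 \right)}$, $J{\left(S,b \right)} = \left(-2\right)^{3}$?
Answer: $-1804$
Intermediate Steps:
$J{\left(S,b \right)} = -8$
$T = -8$
$Q = 11$ ($Q = -2 + 13 = 11$)
$Q \left(T - 156\right) = 11 \left(-8 - 156\right) = 11 \left(-164\right) = -1804$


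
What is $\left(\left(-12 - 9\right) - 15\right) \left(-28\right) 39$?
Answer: $39312$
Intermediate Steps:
$\left(\left(-12 - 9\right) - 15\right) \left(-28\right) 39 = \left(-21 - 15\right) \left(-28\right) 39 = \left(-36\right) \left(-28\right) 39 = 1008 \cdot 39 = 39312$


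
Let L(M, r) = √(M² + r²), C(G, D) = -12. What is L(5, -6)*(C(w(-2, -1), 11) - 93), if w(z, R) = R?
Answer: -105*√61 ≈ -820.08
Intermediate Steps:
L(5, -6)*(C(w(-2, -1), 11) - 93) = √(5² + (-6)²)*(-12 - 93) = √(25 + 36)*(-105) = √61*(-105) = -105*√61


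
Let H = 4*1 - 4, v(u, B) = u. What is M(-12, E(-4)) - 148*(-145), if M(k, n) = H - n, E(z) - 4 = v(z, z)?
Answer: 21460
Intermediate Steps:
H = 0 (H = 4 - 4 = 0)
E(z) = 4 + z
M(k, n) = -n (M(k, n) = 0 - n = -n)
M(-12, E(-4)) - 148*(-145) = -(4 - 4) - 148*(-145) = -1*0 + 21460 = 0 + 21460 = 21460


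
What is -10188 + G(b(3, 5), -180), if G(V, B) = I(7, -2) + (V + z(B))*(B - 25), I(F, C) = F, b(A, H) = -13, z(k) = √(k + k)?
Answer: -7516 - 1230*I*√10 ≈ -7516.0 - 3889.6*I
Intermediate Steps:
z(k) = √2*√k (z(k) = √(2*k) = √2*√k)
G(V, B) = 7 + (-25 + B)*(V + √2*√B) (G(V, B) = 7 + (V + √2*√B)*(B - 25) = 7 + (V + √2*√B)*(-25 + B) = 7 + (-25 + B)*(V + √2*√B))
-10188 + G(b(3, 5), -180) = -10188 + (7 - 25*(-13) - 180*(-13) + √2*(-180)^(3/2) - 25*√2*√(-180)) = -10188 + (7 + 325 + 2340 + √2*(-1080*I*√5) - 25*√2*6*I*√5) = -10188 + (7 + 325 + 2340 - 1080*I*√10 - 150*I*√10) = -10188 + (2672 - 1230*I*√10) = -7516 - 1230*I*√10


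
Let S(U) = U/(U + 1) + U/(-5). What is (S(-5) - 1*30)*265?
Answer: -29415/4 ≈ -7353.8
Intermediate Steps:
S(U) = -U/5 + U/(1 + U) (S(U) = U/(1 + U) + U*(-⅕) = U/(1 + U) - U/5 = -U/5 + U/(1 + U))
(S(-5) - 1*30)*265 = ((⅕)*(-5)*(4 - 1*(-5))/(1 - 5) - 1*30)*265 = ((⅕)*(-5)*(4 + 5)/(-4) - 30)*265 = ((⅕)*(-5)*(-¼)*9 - 30)*265 = (9/4 - 30)*265 = -111/4*265 = -29415/4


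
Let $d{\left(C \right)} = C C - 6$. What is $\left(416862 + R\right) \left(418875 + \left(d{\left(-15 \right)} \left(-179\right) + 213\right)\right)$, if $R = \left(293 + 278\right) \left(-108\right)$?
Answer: $134933583078$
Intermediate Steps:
$d{\left(C \right)} = -6 + C^{2}$ ($d{\left(C \right)} = C^{2} - 6 = -6 + C^{2}$)
$R = -61668$ ($R = 571 \left(-108\right) = -61668$)
$\left(416862 + R\right) \left(418875 + \left(d{\left(-15 \right)} \left(-179\right) + 213\right)\right) = \left(416862 - 61668\right) \left(418875 + \left(\left(-6 + \left(-15\right)^{2}\right) \left(-179\right) + 213\right)\right) = 355194 \left(418875 + \left(\left(-6 + 225\right) \left(-179\right) + 213\right)\right) = 355194 \left(418875 + \left(219 \left(-179\right) + 213\right)\right) = 355194 \left(418875 + \left(-39201 + 213\right)\right) = 355194 \left(418875 - 38988\right) = 355194 \cdot 379887 = 134933583078$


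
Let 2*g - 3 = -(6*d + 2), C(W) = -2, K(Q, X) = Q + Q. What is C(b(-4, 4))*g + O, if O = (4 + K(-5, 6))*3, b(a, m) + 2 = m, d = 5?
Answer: 11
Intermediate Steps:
b(a, m) = -2 + m
K(Q, X) = 2*Q
O = -18 (O = (4 + 2*(-5))*3 = (4 - 10)*3 = -6*3 = -18)
g = -29/2 (g = 3/2 + (-(6*5 + 2))/2 = 3/2 + (-(30 + 2))/2 = 3/2 + (-1*32)/2 = 3/2 + (½)*(-32) = 3/2 - 16 = -29/2 ≈ -14.500)
C(b(-4, 4))*g + O = -2*(-29/2) - 18 = 29 - 18 = 11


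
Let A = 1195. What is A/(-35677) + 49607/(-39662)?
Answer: -1817225029/1415021174 ≈ -1.2842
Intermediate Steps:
A/(-35677) + 49607/(-39662) = 1195/(-35677) + 49607/(-39662) = 1195*(-1/35677) + 49607*(-1/39662) = -1195/35677 - 49607/39662 = -1817225029/1415021174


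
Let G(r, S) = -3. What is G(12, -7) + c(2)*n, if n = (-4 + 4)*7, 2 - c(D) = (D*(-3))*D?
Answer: -3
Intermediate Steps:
c(D) = 2 + 3*D² (c(D) = 2 - D*(-3)*D = 2 - (-3*D)*D = 2 - (-3)*D² = 2 + 3*D²)
n = 0 (n = 0*7 = 0)
G(12, -7) + c(2)*n = -3 + (2 + 3*2²)*0 = -3 + (2 + 3*4)*0 = -3 + (2 + 12)*0 = -3 + 14*0 = -3 + 0 = -3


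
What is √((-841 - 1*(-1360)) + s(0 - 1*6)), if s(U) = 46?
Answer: √565 ≈ 23.770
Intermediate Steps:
√((-841 - 1*(-1360)) + s(0 - 1*6)) = √((-841 - 1*(-1360)) + 46) = √((-841 + 1360) + 46) = √(519 + 46) = √565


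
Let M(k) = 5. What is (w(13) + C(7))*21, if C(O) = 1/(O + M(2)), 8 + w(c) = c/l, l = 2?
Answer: -119/4 ≈ -29.750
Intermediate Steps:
w(c) = -8 + c/2
C(O) = 1/(5 + O) (C(O) = 1/(O + 5) = 1/(5 + O))
(w(13) + C(7))*21 = ((-8 + (½)*13) + 1/(5 + 7))*21 = ((-8 + 13/2) + 1/12)*21 = (-3/2 + 1/12)*21 = -17/12*21 = -119/4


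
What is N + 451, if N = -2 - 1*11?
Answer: 438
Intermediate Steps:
N = -13 (N = -2 - 11 = -13)
N + 451 = -13 + 451 = 438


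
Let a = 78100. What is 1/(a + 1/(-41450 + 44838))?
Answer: 3388/264602801 ≈ 1.2804e-5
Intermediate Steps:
1/(a + 1/(-41450 + 44838)) = 1/(78100 + 1/(-41450 + 44838)) = 1/(78100 + 1/3388) = 1/(264602801/3388) = 3388/264602801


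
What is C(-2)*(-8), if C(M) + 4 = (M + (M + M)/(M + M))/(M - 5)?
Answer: 216/7 ≈ 30.857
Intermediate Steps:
C(M) = -4 + (1 + M)/(-5 + M) (C(M) = -4 + (M + (M + M)/(M + M))/(M - 5) = -4 + (M + (2*M)/((2*M)))/(-5 + M) = -4 + (M + (2*M)*(1/(2*M)))/(-5 + M) = -4 + (M + 1)/(-5 + M) = -4 + (1 + M)/(-5 + M))
C(-2)*(-8) = (3*(7 - 1*(-2))/(-5 - 2))*(-8) = (3*(7 + 2)/(-7))*(-8) = (3*(-⅐)*9)*(-8) = -27/7*(-8) = 216/7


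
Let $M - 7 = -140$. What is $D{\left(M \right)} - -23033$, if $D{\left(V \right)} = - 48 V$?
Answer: $29417$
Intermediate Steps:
$M = -133$ ($M = 7 - 140 = -133$)
$D{\left(M \right)} - -23033 = \left(-48\right) \left(-133\right) - -23033 = 6384 + 23033 = 29417$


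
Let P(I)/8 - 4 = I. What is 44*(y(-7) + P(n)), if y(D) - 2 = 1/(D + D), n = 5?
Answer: 22770/7 ≈ 3252.9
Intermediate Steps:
y(D) = 2 + 1/(2*D) (y(D) = 2 + 1/(D + D) = 2 + 1/(2*D))
P(I) = 32 + 8*I
44*(y(-7) + P(n)) = 44*((2 + (½)/(-7)) + (32 + 8*5)) = 44*((2 + (½)*(-⅐)) + (32 + 40)) = 44*((2 - 1/14) + 72) = 44*(27/14 + 72) = 44*(1035/14) = 22770/7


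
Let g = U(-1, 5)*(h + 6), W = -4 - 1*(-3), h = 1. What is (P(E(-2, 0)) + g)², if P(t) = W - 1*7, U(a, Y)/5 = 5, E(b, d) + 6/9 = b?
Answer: 27889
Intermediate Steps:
E(b, d) = -⅔ + b
W = -1 (W = -4 + 3 = -1)
U(a, Y) = 25 (U(a, Y) = 5*5 = 25)
g = 175 (g = 25*(1 + 6) = 25*7 = 175)
P(t) = -8 (P(t) = -1 - 1*7 = -1 - 7 = -8)
(P(E(-2, 0)) + g)² = (-8 + 175)² = 167² = 27889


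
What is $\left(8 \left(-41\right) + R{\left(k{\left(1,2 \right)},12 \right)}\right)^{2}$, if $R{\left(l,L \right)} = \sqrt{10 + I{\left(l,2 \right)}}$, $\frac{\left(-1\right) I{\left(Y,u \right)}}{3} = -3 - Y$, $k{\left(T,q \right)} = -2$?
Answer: $\left(328 - \sqrt{13}\right)^{2} \approx 1.0523 \cdot 10^{5}$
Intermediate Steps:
$I{\left(Y,u \right)} = 9 + 3 Y$ ($I{\left(Y,u \right)} = - 3 \left(-3 - Y\right) = 9 + 3 Y$)
$R{\left(l,L \right)} = \sqrt{19 + 3 l}$ ($R{\left(l,L \right)} = \sqrt{10 + \left(9 + 3 l\right)} = \sqrt{19 + 3 l}$)
$\left(8 \left(-41\right) + R{\left(k{\left(1,2 \right)},12 \right)}\right)^{2} = \left(8 \left(-41\right) + \sqrt{19 + 3 \left(-2\right)}\right)^{2} = \left(-328 + \sqrt{19 - 6}\right)^{2} = \left(-328 + \sqrt{13}\right)^{2}$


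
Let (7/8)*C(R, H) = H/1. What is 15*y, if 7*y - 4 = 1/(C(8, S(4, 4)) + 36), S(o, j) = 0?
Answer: 725/84 ≈ 8.6310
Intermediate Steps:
C(R, H) = 8*H/7 (C(R, H) = 8*(H/1)/7 = 8*(H*1)/7 = 8*H/7)
y = 145/252 (y = 4/7 + 1/(7*((8/7)*0 + 36)) = 4/7 + 1/(7*(0 + 36)) = 4/7 + (1/7)/36 = 4/7 + (1/7)*(1/36) = 4/7 + 1/252 = 145/252 ≈ 0.57540)
15*y = 15*(145/252) = 725/84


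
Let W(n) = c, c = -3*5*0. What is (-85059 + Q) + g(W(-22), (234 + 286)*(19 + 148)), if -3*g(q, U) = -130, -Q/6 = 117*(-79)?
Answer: -88673/3 ≈ -29558.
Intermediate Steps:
Q = 55458 (Q = -702*(-79) = -6*(-9243) = 55458)
c = 0 (c = -15*0 = 0)
W(n) = 0
g(q, U) = 130/3 (g(q, U) = -⅓*(-130) = 130/3)
(-85059 + Q) + g(W(-22), (234 + 286)*(19 + 148)) = (-85059 + 55458) + 130/3 = -29601 + 130/3 = -88673/3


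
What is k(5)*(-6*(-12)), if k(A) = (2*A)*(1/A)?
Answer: 144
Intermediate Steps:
k(A) = 2 (k(A) = (2*A)/A = 2)
k(5)*(-6*(-12)) = 2*(-6*(-12)) = 2*72 = 144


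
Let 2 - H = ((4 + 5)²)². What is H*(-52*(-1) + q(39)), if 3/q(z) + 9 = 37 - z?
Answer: -3732071/11 ≈ -3.3928e+5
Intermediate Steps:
q(z) = 3/(28 - z) (q(z) = 3/(-9 + (37 - z)) = 3/(28 - z))
H = -6559 (H = 2 - ((4 + 5)²)² = 2 - (9²)² = 2 - 1*81² = 2 - 1*6561 = 2 - 6561 = -6559)
H*(-52*(-1) + q(39)) = -6559*(-52*(-1) - 3/(-28 + 39)) = -6559*(52 - 3/11) = -6559*569/11 = -3732071/11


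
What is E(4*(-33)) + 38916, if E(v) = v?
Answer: 38784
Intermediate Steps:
E(4*(-33)) + 38916 = 4*(-33) + 38916 = -132 + 38916 = 38784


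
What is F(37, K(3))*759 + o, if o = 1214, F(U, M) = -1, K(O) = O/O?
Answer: 455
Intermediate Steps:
K(O) = 1
F(37, K(3))*759 + o = -1*759 + 1214 = -759 + 1214 = 455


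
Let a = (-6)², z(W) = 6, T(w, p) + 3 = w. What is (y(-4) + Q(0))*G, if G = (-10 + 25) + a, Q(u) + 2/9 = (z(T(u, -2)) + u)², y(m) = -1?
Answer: 5321/3 ≈ 1773.7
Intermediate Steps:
T(w, p) = -3 + w
a = 36
Q(u) = -2/9 + (6 + u)²
G = 51 (G = (-10 + 25) + 36 = 15 + 36 = 51)
(y(-4) + Q(0))*G = (-1 + (-2/9 + (6 + 0)²))*51 = (-1 + (-2/9 + 6²))*51 = (-1 + (-2/9 + 36))*51 = (-1 + 322/9)*51 = (313/9)*51 = 5321/3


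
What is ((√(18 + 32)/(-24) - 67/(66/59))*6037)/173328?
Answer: -23864261/11439648 - 30185*√2/4159872 ≈ -2.0964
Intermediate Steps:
((√(18 + 32)/(-24) - 67/(66/59))*6037)/173328 = ((√50*(-1/24) - 67/(66*(1/59)))*6037)*(1/173328) = (((5*√2)*(-1/24) - 67/66/59)*6037)*(1/173328) = ((-5*√2/24 - 67*59/66)*6037)*(1/173328) = ((-5*√2/24 - 3953/66)*6037)*(1/173328) = ((-3953/66 - 5*√2/24)*6037)*(1/173328) = (-23864261/66 - 30185*√2/24)*(1/173328) = -23864261/11439648 - 30185*√2/4159872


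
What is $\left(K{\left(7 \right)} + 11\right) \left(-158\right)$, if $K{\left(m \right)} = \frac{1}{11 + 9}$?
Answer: $- \frac{17459}{10} \approx -1745.9$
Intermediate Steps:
$K{\left(m \right)} = \frac{1}{20}$
$\left(K{\left(7 \right)} + 11\right) \left(-158\right) = \left(\frac{1}{20} + 11\right) \left(-158\right) = \frac{221}{20} \left(-158\right) = - \frac{17459}{10}$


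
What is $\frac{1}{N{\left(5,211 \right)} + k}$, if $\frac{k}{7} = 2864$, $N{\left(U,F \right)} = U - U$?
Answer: $\frac{1}{20048} \approx 4.988 \cdot 10^{-5}$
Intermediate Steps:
$N{\left(U,F \right)} = 0$
$k = 20048$ ($k = 7 \cdot 2864 = 20048$)
$\frac{1}{N{\left(5,211 \right)} + k} = \frac{1}{0 + 20048} = \frac{1}{20048}$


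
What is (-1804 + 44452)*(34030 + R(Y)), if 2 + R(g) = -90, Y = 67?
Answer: 1447387824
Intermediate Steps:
R(g) = -92 (R(g) = -2 - 90 = -92)
(-1804 + 44452)*(34030 + R(Y)) = (-1804 + 44452)*(34030 - 92) = 42648*33938 = 1447387824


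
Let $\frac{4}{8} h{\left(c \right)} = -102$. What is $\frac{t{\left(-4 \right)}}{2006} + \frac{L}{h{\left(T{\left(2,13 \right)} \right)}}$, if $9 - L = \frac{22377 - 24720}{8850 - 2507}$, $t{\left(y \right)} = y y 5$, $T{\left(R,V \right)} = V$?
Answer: $- \frac{76955}{12724058} \approx -0.006048$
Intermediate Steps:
$t{\left(y \right)} = 5 y^{2}$ ($t{\left(y \right)} = y^{2} \cdot 5 = 5 y^{2}$)
$L = \frac{59430}{6343}$ ($L = 9 - \frac{22377 - 24720}{8850 - 2507} = 9 - - \frac{2343}{6343} = 9 + \frac{2343}{6343} = \frac{59430}{6343} \approx 9.3694$)
$h{\left(c \right)} = -204$ ($h{\left(c \right)} = 2 \left(-102\right) = -204$)
$\frac{t{\left(-4 \right)}}{2006} + \frac{L}{h{\left(T{\left(2,13 \right)} \right)}} = \frac{5 \left(-4\right)^{2}}{2006} + \frac{59430}{6343 \left(-204\right)} = 5 \cdot 16 \cdot \frac{1}{2006} + \frac{59430}{6343} \left(- \frac{1}{204}\right) = 80 \cdot \frac{1}{2006} - \frac{9905}{215662} = \frac{40}{1003} - \frac{9905}{215662} = - \frac{76955}{12724058}$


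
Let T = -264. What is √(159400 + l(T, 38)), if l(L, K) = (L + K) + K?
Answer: 2*√39803 ≈ 399.01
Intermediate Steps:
l(L, K) = L + 2*K (l(L, K) = (K + L) + K = L + 2*K)
√(159400 + l(T, 38)) = √(159400 + (-264 + 2*38)) = √(159400 + (-264 + 76)) = √(159400 - 188) = √159212 = 2*√39803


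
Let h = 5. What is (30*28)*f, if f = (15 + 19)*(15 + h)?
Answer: 571200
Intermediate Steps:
f = 680 (f = (15 + 19)*(15 + 5) = 34*20 = 680)
(30*28)*f = (30*28)*680 = 840*680 = 571200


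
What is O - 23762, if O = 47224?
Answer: 23462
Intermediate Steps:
O - 23762 = 47224 - 23762 = 23462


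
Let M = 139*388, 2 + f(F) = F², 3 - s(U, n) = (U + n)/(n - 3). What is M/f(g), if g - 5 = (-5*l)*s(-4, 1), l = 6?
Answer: 26966/799 ≈ 33.750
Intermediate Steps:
s(U, n) = 3 - (U + n)/(-3 + n) (s(U, n) = 3 - (U + n)/(n - 3) = 3 - (U + n)/(-3 + n))
g = -40 (g = 5 + (-5*6)*((-9 - 1*(-4) + 2*1)/(-3 + 1)) = 5 - 30*(-9 + 4 + 2)/(-2) = 5 - (-15)*(-3) = 5 - 30*3/2 = 5 - 45 = -40)
f(F) = -2 + F²
M = 53932
M/f(g) = 53932/(-2 + (-40)²) = 53932/(-2 + 1600) = 53932/1598 = 53932*(1/1598) = 26966/799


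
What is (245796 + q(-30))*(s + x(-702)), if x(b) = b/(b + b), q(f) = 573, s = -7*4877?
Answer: -16821336213/2 ≈ -8.4107e+9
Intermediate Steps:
s = -34139
x(b) = ½ (x(b) = b/((2*b)) = b*(1/(2*b)) = ½)
(245796 + q(-30))*(s + x(-702)) = (245796 + 573)*(-34139 + ½) = 246369*(-68277/2) = -16821336213/2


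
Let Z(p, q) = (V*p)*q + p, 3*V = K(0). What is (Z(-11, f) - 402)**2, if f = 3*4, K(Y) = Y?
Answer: 170569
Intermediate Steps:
V = 0 (V = (1/3)*0 = 0)
f = 12
Z(p, q) = p (Z(p, q) = (0*p)*q + p = 0*q + p = 0 + p = p)
(Z(-11, f) - 402)**2 = (-11 - 402)**2 = (-413)**2 = 170569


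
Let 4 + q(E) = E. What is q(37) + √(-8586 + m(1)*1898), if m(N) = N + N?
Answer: 33 + I*√4790 ≈ 33.0 + 69.21*I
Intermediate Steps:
m(N) = 2*N
q(E) = -4 + E
q(37) + √(-8586 + m(1)*1898) = (-4 + 37) + √(-8586 + (2*1)*1898) = 33 + √(-8586 + 2*1898) = 33 + √(-8586 + 3796) = 33 + √(-4790) = 33 + I*√4790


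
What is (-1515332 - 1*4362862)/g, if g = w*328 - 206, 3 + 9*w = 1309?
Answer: -26451873/213257 ≈ -124.04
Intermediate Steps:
w = 1306/9 (w = -1/3 + (1/9)*1309 = -1/3 + 1309/9 = 1306/9 ≈ 145.11)
g = 426514/9 (g = (1306/9)*328 - 206 = 428368/9 - 206 = 426514/9 ≈ 47390.)
(-1515332 - 1*4362862)/g = (-1515332 - 1*4362862)/(426514/9) = (-1515332 - 4362862)*(9/426514) = -5878194*9/426514 = -26451873/213257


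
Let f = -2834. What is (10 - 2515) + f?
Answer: -5339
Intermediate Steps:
(10 - 2515) + f = (10 - 2515) - 2834 = -2505 - 2834 = -5339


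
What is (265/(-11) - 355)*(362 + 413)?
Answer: -3231750/11 ≈ -2.9380e+5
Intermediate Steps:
(265/(-11) - 355)*(362 + 413) = (265*(-1/11) - 355)*775 = (-265/11 - 355)*775 = -4170/11*775 = -3231750/11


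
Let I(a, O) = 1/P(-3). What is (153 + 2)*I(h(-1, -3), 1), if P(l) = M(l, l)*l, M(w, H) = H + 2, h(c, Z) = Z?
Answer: 155/3 ≈ 51.667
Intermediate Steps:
M(w, H) = 2 + H
P(l) = l*(2 + l) (P(l) = (2 + l)*l = l*(2 + l))
I(a, O) = ⅓ (I(a, O) = 1/(-3*(2 - 3)) = 1/(-3*(-1)) = 1/3 = ⅓)
(153 + 2)*I(h(-1, -3), 1) = (153 + 2)*(⅓) = 155*(⅓) = 155/3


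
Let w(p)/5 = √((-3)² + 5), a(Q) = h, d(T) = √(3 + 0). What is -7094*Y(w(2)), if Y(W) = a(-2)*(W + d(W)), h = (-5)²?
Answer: -886750*√14 - 177350*√3 ≈ -3.6251e+6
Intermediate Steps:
d(T) = √3
h = 25
a(Q) = 25
w(p) = 5*√14 (w(p) = 5*√((-3)² + 5) = 5*√(9 + 5) = 5*√14)
Y(W) = 25*W + 25*√3 (Y(W) = 25*(W + √3) = 25*W + 25*√3)
-7094*Y(w(2)) = -7094*(25*(5*√14) + 25*√3) = -7094*(125*√14 + 25*√3) = -7094*(25*√3 + 125*√14) = -886750*√14 - 177350*√3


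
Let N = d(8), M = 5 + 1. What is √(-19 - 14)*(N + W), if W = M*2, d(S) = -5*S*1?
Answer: -28*I*√33 ≈ -160.85*I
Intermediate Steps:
M = 6
d(S) = -5*S
W = 12 (W = 6*2 = 12)
N = -40 (N = -5*8 = -40)
√(-19 - 14)*(N + W) = √(-19 - 14)*(-40 + 12) = √(-33)*(-28) = (I*√33)*(-28) = -28*I*√33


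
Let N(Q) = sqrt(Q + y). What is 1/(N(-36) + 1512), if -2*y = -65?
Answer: 432/653185 - I*sqrt(14)/4572295 ≈ 0.00066138 - 8.1833e-7*I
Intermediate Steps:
y = 65/2 (y = -1/2*(-65) = 65/2 ≈ 32.500)
N(Q) = sqrt(65/2 + Q) (N(Q) = sqrt(Q + 65/2) = sqrt(65/2 + Q))
1/(N(-36) + 1512) = 1/(sqrt(130 + 4*(-36))/2 + 1512) = 1/(sqrt(130 - 144)/2 + 1512) = 1/(sqrt(-14)/2 + 1512) = 1/((I*sqrt(14))/2 + 1512) = 1/(I*sqrt(14)/2 + 1512) = 1/(1512 + I*sqrt(14)/2)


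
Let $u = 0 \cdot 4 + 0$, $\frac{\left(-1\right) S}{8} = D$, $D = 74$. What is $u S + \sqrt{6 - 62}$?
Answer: $2 i \sqrt{14} \approx 7.4833 i$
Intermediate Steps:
$S = -592$ ($S = \left(-8\right) 74 = -592$)
$u = 0$ ($u = 0 + 0 = 0$)
$u S + \sqrt{6 - 62} = 0 \left(-592\right) + \sqrt{6 - 62} = 0 + \sqrt{-56} = 0 + 2 i \sqrt{14} = 2 i \sqrt{14}$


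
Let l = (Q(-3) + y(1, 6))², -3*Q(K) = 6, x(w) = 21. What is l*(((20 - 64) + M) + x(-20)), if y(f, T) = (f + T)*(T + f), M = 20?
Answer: -6627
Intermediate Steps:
y(f, T) = (T + f)² (y(f, T) = (T + f)*(T + f) = (T + f)²)
Q(K) = -2 (Q(K) = -⅓*6 = -2)
l = 2209 (l = (-2 + (6 + 1)²)² = (-2 + 7²)² = (-2 + 49)² = 47² = 2209)
l*(((20 - 64) + M) + x(-20)) = 2209*(((20 - 64) + 20) + 21) = 2209*((-44 + 20) + 21) = 2209*(-24 + 21) = 2209*(-3) = -6627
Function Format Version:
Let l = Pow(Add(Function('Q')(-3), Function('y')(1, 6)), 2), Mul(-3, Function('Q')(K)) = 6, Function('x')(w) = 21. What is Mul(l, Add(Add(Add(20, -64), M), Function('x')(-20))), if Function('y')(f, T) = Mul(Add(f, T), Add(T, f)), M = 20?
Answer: -6627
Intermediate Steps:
Function('y')(f, T) = Pow(Add(T, f), 2) (Function('y')(f, T) = Mul(Add(T, f), Add(T, f)) = Pow(Add(T, f), 2))
Function('Q')(K) = -2 (Function('Q')(K) = Mul(Rational(-1, 3), 6) = -2)
l = 2209 (l = Pow(Add(-2, Pow(Add(6, 1), 2)), 2) = Pow(Add(-2, Pow(7, 2)), 2) = Pow(Add(-2, 49), 2) = Pow(47, 2) = 2209)
Mul(l, Add(Add(Add(20, -64), M), Function('x')(-20))) = Mul(2209, Add(Add(Add(20, -64), 20), 21)) = Mul(2209, Add(Add(-44, 20), 21)) = Mul(2209, Add(-24, 21)) = Mul(2209, -3) = -6627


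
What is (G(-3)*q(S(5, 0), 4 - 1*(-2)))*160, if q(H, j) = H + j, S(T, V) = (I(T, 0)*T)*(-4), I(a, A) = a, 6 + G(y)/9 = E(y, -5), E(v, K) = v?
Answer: 1218240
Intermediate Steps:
G(y) = -54 + 9*y
S(T, V) = -4*T² (S(T, V) = (T*T)*(-4) = T²*(-4) = -4*T²)
(G(-3)*q(S(5, 0), 4 - 1*(-2)))*160 = ((-54 + 9*(-3))*(-4*5² + (4 - 1*(-2))))*160 = ((-54 - 27)*(-4*25 + (4 + 2)))*160 = -81*(-100 + 6)*160 = -81*(-94)*160 = 7614*160 = 1218240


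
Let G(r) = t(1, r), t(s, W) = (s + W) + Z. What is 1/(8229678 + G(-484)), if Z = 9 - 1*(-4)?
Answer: 1/8229208 ≈ 1.2152e-7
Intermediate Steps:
Z = 13 (Z = 9 + 4 = 13)
t(s, W) = 13 + W + s (t(s, W) = (s + W) + 13 = (W + s) + 13 = 13 + W + s)
G(r) = 14 + r (G(r) = 13 + r + 1 = 14 + r)
1/(8229678 + G(-484)) = 1/(8229678 + (14 - 484)) = 1/(8229678 - 470) = 1/8229208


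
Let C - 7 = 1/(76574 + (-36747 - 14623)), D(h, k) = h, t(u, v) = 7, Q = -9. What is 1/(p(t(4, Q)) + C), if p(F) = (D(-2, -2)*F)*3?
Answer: -25204/882139 ≈ -0.028571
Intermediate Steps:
C = 176429/25204 (C = 7 + 1/(76574 + (-36747 - 14623)) = 7 + 1/(76574 - 51370) = 7 + 1/25204 = 176429/25204 ≈ 7.0000)
p(F) = -6*F (p(F) = -2*F*3 = -6*F)
1/(p(t(4, Q)) + C) = 1/(-6*7 + 176429/25204) = 1/(-42 + 176429/25204) = 1/(-882139/25204) = -25204/882139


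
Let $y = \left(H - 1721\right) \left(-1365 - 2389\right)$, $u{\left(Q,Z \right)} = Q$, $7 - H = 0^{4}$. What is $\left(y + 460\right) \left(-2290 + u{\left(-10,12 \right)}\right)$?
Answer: $-14800076800$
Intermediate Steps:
$H = 7$ ($H = 7 - 0^{4} = 7 - 0 = 7 + 0 = 7$)
$y = 6434356$ ($y = \left(7 - 1721\right) \left(-1365 - 2389\right) = \left(-1714\right) \left(-3754\right) = 6434356$)
$\left(y + 460\right) \left(-2290 + u{\left(-10,12 \right)}\right) = \left(6434356 + 460\right) \left(-2290 - 10\right) = 6434816 \left(-2300\right) = -14800076800$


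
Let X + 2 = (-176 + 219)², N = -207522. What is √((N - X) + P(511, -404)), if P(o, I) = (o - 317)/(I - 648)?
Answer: I*√57927428466/526 ≈ 457.57*I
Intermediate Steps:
P(o, I) = (-317 + o)/(-648 + I)
X = 1847 (X = -2 + (-176 + 219)² = -2 + 43² = -2 + 1849 = 1847)
√((N - X) + P(511, -404)) = √((-207522 - 1*1847) + (-317 + 511)/(-648 - 404)) = √((-207522 - 1847) + 194/(-1052)) = √(-209369 - 1/1052*194) = √(-209369 - 97/526) = √(-110128191/526) = I*√57927428466/526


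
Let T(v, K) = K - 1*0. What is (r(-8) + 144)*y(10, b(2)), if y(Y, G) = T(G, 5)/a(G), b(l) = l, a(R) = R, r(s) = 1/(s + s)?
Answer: 11515/32 ≈ 359.84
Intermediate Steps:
r(s) = 1/(2*s)
T(v, K) = K (T(v, K) = K + 0 = K)
y(Y, G) = 5/G
(r(-8) + 144)*y(10, b(2)) = ((1/2)/(-8) + 144)*(5/2) = ((1/2)*(-1/8) + 144)*(5*(1/2)) = (-1/16 + 144)*(5/2) = (2303/16)*(5/2) = 11515/32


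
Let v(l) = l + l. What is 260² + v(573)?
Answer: 68746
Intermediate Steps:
v(l) = 2*l
260² + v(573) = 260² + 2*573 = 67600 + 1146 = 68746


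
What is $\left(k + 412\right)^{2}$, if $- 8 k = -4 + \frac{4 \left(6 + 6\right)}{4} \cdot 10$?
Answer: $\frac{632025}{4} \approx 1.5801 \cdot 10^{5}$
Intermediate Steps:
$k = - \frac{29}{2}$ ($k = - \frac{-4 + \frac{4 \left(6 + 6\right)}{4} \cdot 10}{8} = - \frac{-4 + 4 \cdot 12 \cdot \frac{1}{4} \cdot 10}{8} = - \frac{-4 + 48 \cdot \frac{1}{4} \cdot 10}{8} = - \frac{-4 + 12 \cdot 10}{8} = - \frac{-4 + 120}{8} = \left(- \frac{1}{8}\right) 116 = - \frac{29}{2} \approx -14.5$)
$\left(k + 412\right)^{2} = \left(- \frac{29}{2} + 412\right)^{2} = \left(\frac{795}{2}\right)^{2} = \frac{632025}{4}$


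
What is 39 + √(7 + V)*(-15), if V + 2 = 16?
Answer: 39 - 15*√21 ≈ -29.739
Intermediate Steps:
V = 14 (V = -2 + 16 = 14)
39 + √(7 + V)*(-15) = 39 + √(7 + 14)*(-15) = 39 + √21*(-15) = 39 - 15*√21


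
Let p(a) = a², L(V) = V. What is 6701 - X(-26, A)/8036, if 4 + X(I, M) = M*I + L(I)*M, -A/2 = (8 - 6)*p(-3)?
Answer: 13461842/2009 ≈ 6700.8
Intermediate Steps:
A = -36 (A = -2*(8 - 6)*(-3)² = -4*9 = -2*18 = -36)
X(I, M) = -4 + 2*I*M (X(I, M) = -4 + (M*I + I*M) = -4 + (I*M + I*M) = -4 + 2*I*M)
6701 - X(-26, A)/8036 = 6701 - (-4 + 2*(-26)*(-36))/8036 = 6701 - (-4 + 1872)/8036 = 6701 - 1868/8036 = 6701 - 1*467/2009 = 6701 - 467/2009 = 13461842/2009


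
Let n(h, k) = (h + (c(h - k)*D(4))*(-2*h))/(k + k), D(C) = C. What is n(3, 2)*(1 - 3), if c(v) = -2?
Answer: -51/2 ≈ -25.500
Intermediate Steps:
n(h, k) = 17*h/(2*k) (n(h, k) = (h + (-2*4)*(-2*h))/(k + k) = (h - (-16)*h)/((2*k)) = (h + 16*h)*(1/(2*k)) = (17*h)*(1/(2*k)) = 17*h/(2*k))
n(3, 2)*(1 - 3) = ((17/2)*3/2)*(1 - 3) = ((17/2)*3*(1/2))*(-2) = (51/4)*(-2) = -51/2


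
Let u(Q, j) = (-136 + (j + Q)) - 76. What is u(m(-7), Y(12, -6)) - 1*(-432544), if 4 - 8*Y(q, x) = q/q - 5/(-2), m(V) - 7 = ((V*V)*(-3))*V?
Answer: 6933889/16 ≈ 4.3337e+5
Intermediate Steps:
m(V) = 7 - 3*V³ (m(V) = 7 + ((V*V)*(-3))*V = 7 + (V²*(-3))*V = 7 + (-3*V²)*V = 7 - 3*V³)
Y(q, x) = 1/16 (Y(q, x) = ½ - (q/q - 5/(-2))/8 = ½ - (1 - 5*(-½))/8 = ½ - (1 + 5/2)/8 = ½ - ⅛*7/2 = ½ - 7/16 = 1/16)
u(Q, j) = -212 + Q + j (u(Q, j) = (-136 + (Q + j)) - 76 = (-136 + Q + j) - 76 = -212 + Q + j)
u(m(-7), Y(12, -6)) - 1*(-432544) = (-212 + (7 - 3*(-7)³) + 1/16) - 1*(-432544) = (-212 + (7 - 3*(-343)) + 1/16) + 432544 = (-212 + (7 + 1029) + 1/16) + 432544 = (-212 + 1036 + 1/16) + 432544 = 13185/16 + 432544 = 6933889/16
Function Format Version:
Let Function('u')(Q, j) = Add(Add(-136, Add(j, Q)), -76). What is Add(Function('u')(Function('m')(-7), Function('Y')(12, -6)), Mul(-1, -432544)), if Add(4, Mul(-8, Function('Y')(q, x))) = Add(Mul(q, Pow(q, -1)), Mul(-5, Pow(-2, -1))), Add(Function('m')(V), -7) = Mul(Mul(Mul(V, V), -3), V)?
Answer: Rational(6933889, 16) ≈ 4.3337e+5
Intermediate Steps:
Function('m')(V) = Add(7, Mul(-3, Pow(V, 3))) (Function('m')(V) = Add(7, Mul(Mul(Mul(V, V), -3), V)) = Add(7, Mul(Mul(Pow(V, 2), -3), V)) = Add(7, Mul(Mul(-3, Pow(V, 2)), V)) = Add(7, Mul(-3, Pow(V, 3))))
Function('Y')(q, x) = Rational(1, 16) (Function('Y')(q, x) = Add(Rational(1, 2), Mul(Rational(-1, 8), Add(Mul(q, Pow(q, -1)), Mul(-5, Pow(-2, -1))))) = Add(Rational(1, 2), Mul(Rational(-1, 8), Add(1, Mul(-5, Rational(-1, 2))))) = Add(Rational(1, 2), Mul(Rational(-1, 8), Add(1, Rational(5, 2)))) = Add(Rational(1, 2), Mul(Rational(-1, 8), Rational(7, 2))) = Add(Rational(1, 2), Rational(-7, 16)) = Rational(1, 16))
Function('u')(Q, j) = Add(-212, Q, j) (Function('u')(Q, j) = Add(Add(-136, Add(Q, j)), -76) = Add(Add(-136, Q, j), -76) = Add(-212, Q, j))
Add(Function('u')(Function('m')(-7), Function('Y')(12, -6)), Mul(-1, -432544)) = Add(Add(-212, Add(7, Mul(-3, Pow(-7, 3))), Rational(1, 16)), Mul(-1, -432544)) = Add(Add(-212, Add(7, Mul(-3, -343)), Rational(1, 16)), 432544) = Add(Add(-212, Add(7, 1029), Rational(1, 16)), 432544) = Add(Add(-212, 1036, Rational(1, 16)), 432544) = Add(Rational(13185, 16), 432544) = Rational(6933889, 16)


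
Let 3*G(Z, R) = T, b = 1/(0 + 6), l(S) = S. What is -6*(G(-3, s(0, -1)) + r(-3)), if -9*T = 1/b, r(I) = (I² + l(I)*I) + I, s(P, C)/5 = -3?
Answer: -266/3 ≈ -88.667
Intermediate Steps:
b = ⅙ (b = 1/6 = ⅙ ≈ 0.16667)
s(P, C) = -15 (s(P, C) = 5*(-3) = -15)
r(I) = I + 2*I² (r(I) = (I² + I*I) + I = (I² + I²) + I = 2*I² + I = I + 2*I²)
T = -⅔ (T = -1/(9*⅙) = -⅑*6 = -⅔ ≈ -0.66667)
G(Z, R) = -2/9 (G(Z, R) = (⅓)*(-⅔) = -2/9)
-6*(G(-3, s(0, -1)) + r(-3)) = -6*(-2/9 - 3*(1 + 2*(-3))) = -6*(-2/9 - 3*(1 - 6)) = -6*(-2/9 - 3*(-5)) = -6*(-2/9 + 15) = -6*133/9 = -266/3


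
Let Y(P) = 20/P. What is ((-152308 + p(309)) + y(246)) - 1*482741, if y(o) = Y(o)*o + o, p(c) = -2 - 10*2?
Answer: -634805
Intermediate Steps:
p(c) = -22 (p(c) = -2 - 20 = -22)
y(o) = 20 + o (y(o) = (20/o)*o + o = 20 + o)
((-152308 + p(309)) + y(246)) - 1*482741 = ((-152308 - 22) + (20 + 246)) - 1*482741 = (-152330 + 266) - 482741 = -152064 - 482741 = -634805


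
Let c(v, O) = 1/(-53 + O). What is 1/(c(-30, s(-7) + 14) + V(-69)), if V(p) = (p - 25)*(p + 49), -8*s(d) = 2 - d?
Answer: 321/603472 ≈ 0.00053192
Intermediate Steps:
s(d) = -1/4 + d/8 (s(d) = -(2 - d)/8 = -1/4 + d/8)
V(p) = (-25 + p)*(49 + p)
1/(c(-30, s(-7) + 14) + V(-69)) = 1/(1/(-53 + ((-1/4 + (1/8)*(-7)) + 14)) + (-1225 + (-69)**2 + 24*(-69))) = 1/(1/(-53 + ((-1/4 - 7/8) + 14)) + (-1225 + 4761 - 1656)) = 1/(1/(-53 + (-9/8 + 14)) + 1880) = 1/(1/(-53 + 103/8) + 1880) = 1/(1/(-321/8) + 1880) = 1/(-8/321 + 1880) = 1/(603472/321) = 321/603472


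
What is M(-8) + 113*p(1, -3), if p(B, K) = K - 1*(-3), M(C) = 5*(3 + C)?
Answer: -25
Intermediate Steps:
M(C) = 15 + 5*C
p(B, K) = 3 + K (p(B, K) = K + 3 = 3 + K)
M(-8) + 113*p(1, -3) = (15 + 5*(-8)) + 113*(3 - 3) = (15 - 40) + 113*0 = -25 + 0 = -25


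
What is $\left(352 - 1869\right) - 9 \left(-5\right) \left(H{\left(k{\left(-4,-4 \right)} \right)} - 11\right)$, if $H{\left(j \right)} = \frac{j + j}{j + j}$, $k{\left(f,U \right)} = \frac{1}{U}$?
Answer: $-1967$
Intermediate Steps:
$H{\left(j \right)} = 1$ ($H{\left(j \right)} = \frac{2 j}{2 j} = 2 j \frac{1}{2 j} = 1$)
$\left(352 - 1869\right) - 9 \left(-5\right) \left(H{\left(k{\left(-4,-4 \right)} \right)} - 11\right) = \left(352 - 1869\right) - 9 \left(-5\right) \left(1 - 11\right) = \left(352 - 1869\right) - \left(-45\right) \left(-10\right) = -1517 - 450 = -1967$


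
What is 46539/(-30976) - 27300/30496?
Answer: -70778067/29520128 ≈ -2.3976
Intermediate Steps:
46539/(-30976) - 27300/30496 = 46539*(-1/30976) - 27300*1/30496 = -46539/30976 - 6825/7624 = -70778067/29520128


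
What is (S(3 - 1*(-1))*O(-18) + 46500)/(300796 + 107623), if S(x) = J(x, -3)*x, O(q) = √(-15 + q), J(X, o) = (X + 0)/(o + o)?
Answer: 46500/408419 - 8*I*√33/1225257 ≈ 0.11385 - 3.7508e-5*I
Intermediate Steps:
J(X, o) = X/(2*o) (J(X, o) = X/((2*o)) = X*(1/(2*o)) = X/(2*o))
S(x) = -x²/6 (S(x) = ((½)*x/(-3))*x = ((½)*x*(-⅓))*x = (-x/6)*x = -x²/6)
(S(3 - 1*(-1))*O(-18) + 46500)/(300796 + 107623) = ((-(3 - 1*(-1))²/6)*√(-15 - 18) + 46500)/(300796 + 107623) = ((-(3 + 1)²/6)*√(-33) + 46500)/408419 = ((-⅙*4²)*(I*√33) + 46500)*(1/408419) = ((-⅙*16)*(I*√33) + 46500)*(1/408419) = (-8*I*√33/3 + 46500)*(1/408419) = (46500 - 8*I*√33/3)*(1/408419) = 46500/408419 - 8*I*√33/1225257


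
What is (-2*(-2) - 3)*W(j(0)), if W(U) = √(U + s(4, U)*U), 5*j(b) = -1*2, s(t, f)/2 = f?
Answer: I*√2/5 ≈ 0.28284*I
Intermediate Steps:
s(t, f) = 2*f
j(b) = -⅖ (j(b) = (-1*2)/5 = (⅕)*(-2) = -⅖)
W(U) = √(U + 2*U²) (W(U) = √(U + (2*U)*U) = √(U + 2*U²))
(-2*(-2) - 3)*W(j(0)) = (-2*(-2) - 3)*√(-2*(1 + 2*(-⅖))/5) = (4 - 3)*√(-2*(1 - ⅘)/5) = 1*√(-⅖*⅕) = 1*√(-2/25) = 1*(I*√2/5) = I*√2/5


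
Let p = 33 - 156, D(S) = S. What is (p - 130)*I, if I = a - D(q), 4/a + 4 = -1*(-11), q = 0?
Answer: -1012/7 ≈ -144.57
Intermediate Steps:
a = 4/7 (a = 4/(-4 - 1*(-11)) = 4/(-4 + 11) = 4/7 ≈ 0.57143)
I = 4/7 (I = 4/7 - 1*0 = 4/7 + 0 = 4/7 ≈ 0.57143)
p = -123
(p - 130)*I = (-123 - 130)*(4/7) = -253*4/7 = -1012/7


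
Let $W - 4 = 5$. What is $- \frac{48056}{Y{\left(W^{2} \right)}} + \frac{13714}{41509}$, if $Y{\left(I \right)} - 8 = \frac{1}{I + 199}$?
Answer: $- \frac{558501088046}{93021669} \approx -6004.0$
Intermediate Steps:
$W = 9$ ($W = 4 + 5 = 9$)
$Y{\left(I \right)} = 8 + \frac{1}{199 + I}$ ($Y{\left(I \right)} = 8 + \frac{1}{I + 199} = 8 + \frac{1}{199 + I}$)
$- \frac{48056}{Y{\left(W^{2} \right)}} + \frac{13714}{41509} = - \frac{48056}{\frac{1}{199 + 9^{2}} \left(1593 + 8 \cdot 9^{2}\right)} + \frac{13714}{41509} = - \frac{48056}{\frac{1}{199 + 81} \left(1593 + 8 \cdot 81\right)} + 13714 \cdot \frac{1}{41509} = - \frac{48056}{\frac{1}{280} \left(1593 + 648\right)} + \frac{13714}{41509} = - \frac{48056}{\frac{1}{280} \cdot 2241} + \frac{13714}{41509} = - \frac{48056}{\frac{2241}{280}} + \frac{13714}{41509} = \left(-48056\right) \frac{280}{2241} + \frac{13714}{41509} = - \frac{13455680}{2241} + \frac{13714}{41509} = - \frac{558501088046}{93021669}$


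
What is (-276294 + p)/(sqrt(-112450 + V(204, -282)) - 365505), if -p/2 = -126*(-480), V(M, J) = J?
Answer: 145198323270/133594017757 + 794508*I*sqrt(28183)/133594017757 ≈ 1.0869 + 0.0009984*I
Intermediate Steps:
p = -120960 (p = -(-252)*(-480) = -2*60480 = -120960)
(-276294 + p)/(sqrt(-112450 + V(204, -282)) - 365505) = (-276294 - 120960)/(sqrt(-112450 - 282) - 365505) = -397254/(sqrt(-112732) - 365505) = -397254/(2*I*sqrt(28183) - 365505) = -397254/(-365505 + 2*I*sqrt(28183))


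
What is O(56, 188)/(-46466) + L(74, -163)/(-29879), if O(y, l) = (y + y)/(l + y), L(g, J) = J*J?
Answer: -5379192929/6049272461 ≈ -0.88923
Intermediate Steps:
L(g, J) = J²
O(y, l) = 2*y/(l + y) (O(y, l) = (2*y)/(l + y) = 2*y/(l + y))
O(56, 188)/(-46466) + L(74, -163)/(-29879) = (2*56/(188 + 56))/(-46466) + (-163)²/(-29879) = (2*56/244)*(-1/46466) + 26569*(-1/29879) = (2*56*(1/244))*(-1/46466) - 26569/29879 = (28/61)*(-1/46466) - 26569/29879 = -2/202459 - 26569/29879 = -5379192929/6049272461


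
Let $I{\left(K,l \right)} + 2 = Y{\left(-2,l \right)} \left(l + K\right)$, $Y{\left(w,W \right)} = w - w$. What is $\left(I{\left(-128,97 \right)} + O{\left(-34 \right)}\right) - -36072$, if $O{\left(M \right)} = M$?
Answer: $36036$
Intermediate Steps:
$Y{\left(w,W \right)} = 0$
$I{\left(K,l \right)} = -2$ ($I{\left(K,l \right)} = -2 + 0 \left(l + K\right) = -2 + 0 \left(K + l\right) = -2 + 0 = -2$)
$\left(I{\left(-128,97 \right)} + O{\left(-34 \right)}\right) - -36072 = \left(-2 - 34\right) - -36072 = -36 + 36072 = 36036$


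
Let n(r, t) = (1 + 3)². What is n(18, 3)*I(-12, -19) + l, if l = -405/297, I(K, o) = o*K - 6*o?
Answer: 60177/11 ≈ 5470.6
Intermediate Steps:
I(K, o) = -6*o + K*o (I(K, o) = K*o - 6*o = -6*o + K*o)
n(r, t) = 16 (n(r, t) = 4² = 16)
l = -15/11 (l = -405/297 = -1*15/11 = -15/11 ≈ -1.3636)
n(18, 3)*I(-12, -19) + l = 16*(-19*(-6 - 12)) - 15/11 = 16*(-19*(-18)) - 15/11 = 16*342 - 15/11 = 5472 - 15/11 = 60177/11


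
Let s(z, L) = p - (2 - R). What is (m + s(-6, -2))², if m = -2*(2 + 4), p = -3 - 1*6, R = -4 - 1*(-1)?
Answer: 676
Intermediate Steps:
R = -3 (R = -4 + 1 = -3)
p = -9 (p = -3 - 6 = -9)
m = -12 (m = -2*6 = -12)
s(z, L) = -14 (s(z, L) = -9 - (2 - 1*(-3)) = -9 - (2 + 3) = -9 - 1*5 = -9 - 5 = -14)
(m + s(-6, -2))² = (-12 - 14)² = (-26)² = 676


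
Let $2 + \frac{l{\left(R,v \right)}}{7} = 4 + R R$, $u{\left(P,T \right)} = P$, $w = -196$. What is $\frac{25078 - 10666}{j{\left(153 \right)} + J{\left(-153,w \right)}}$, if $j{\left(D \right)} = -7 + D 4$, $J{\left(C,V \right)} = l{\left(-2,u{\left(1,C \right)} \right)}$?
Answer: $\frac{14412}{647} \approx 22.275$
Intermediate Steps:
$l{\left(R,v \right)} = 14 + 7 R^{2}$ ($l{\left(R,v \right)} = -14 + 7 \left(4 + R R\right) = -14 + 7 \left(4 + R^{2}\right) = -14 + \left(28 + 7 R^{2}\right) = 14 + 7 R^{2}$)
$J{\left(C,V \right)} = 42$ ($J{\left(C,V \right)} = 14 + 7 \left(-2\right)^{2} = 14 + 7 \cdot 4 = 14 + 28 = 42$)
$j{\left(D \right)} = -7 + 4 D$
$\frac{25078 - 10666}{j{\left(153 \right)} + J{\left(-153,w \right)}} = \frac{25078 - 10666}{\left(-7 + 4 \cdot 153\right) + 42} = \frac{14412}{\left(-7 + 612\right) + 42} = \frac{14412}{605 + 42} = \frac{14412}{647}$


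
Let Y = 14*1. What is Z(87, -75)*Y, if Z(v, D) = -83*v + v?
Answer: -99876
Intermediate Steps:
Z(v, D) = -82*v
Y = 14
Z(87, -75)*Y = -82*87*14 = -7134*14 = -99876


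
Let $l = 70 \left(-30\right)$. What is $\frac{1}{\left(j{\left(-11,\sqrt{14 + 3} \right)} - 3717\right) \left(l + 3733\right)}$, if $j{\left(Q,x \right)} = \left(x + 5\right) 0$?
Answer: $- \frac{1}{6069861} \approx -1.6475 \cdot 10^{-7}$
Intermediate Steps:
$l = -2100$
$j{\left(Q,x \right)} = 0$ ($j{\left(Q,x \right)} = \left(5 + x\right) 0 = 0$)
$\frac{1}{\left(j{\left(-11,\sqrt{14 + 3} \right)} - 3717\right) \left(l + 3733\right)} = \frac{1}{\left(0 - 3717\right) \left(-2100 + 3733\right)} = \frac{1}{\left(-3717\right) 1633} = \frac{1}{-6069861} = - \frac{1}{6069861}$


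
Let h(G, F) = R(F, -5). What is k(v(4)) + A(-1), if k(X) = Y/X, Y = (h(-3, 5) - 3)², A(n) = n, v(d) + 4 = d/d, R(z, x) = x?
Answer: -67/3 ≈ -22.333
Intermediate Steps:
v(d) = -3 (v(d) = -4 + d/d = -4 + 1 = -3)
h(G, F) = -5
Y = 64 (Y = (-5 - 3)² = (-8)² = 64)
k(X) = 64/X
k(v(4)) + A(-1) = 64/(-3) - 1 = 64*(-⅓) - 1 = -64/3 - 1 = -67/3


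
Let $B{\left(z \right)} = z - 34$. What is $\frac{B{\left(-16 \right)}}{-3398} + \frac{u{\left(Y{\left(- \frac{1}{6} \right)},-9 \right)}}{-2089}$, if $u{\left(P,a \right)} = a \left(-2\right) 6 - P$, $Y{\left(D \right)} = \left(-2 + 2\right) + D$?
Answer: $- \frac{789301}{21295266} \approx -0.037065$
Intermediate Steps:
$B{\left(z \right)} = -34 + z$
$Y{\left(D \right)} = D$ ($Y{\left(D \right)} = 0 + D = D$)
$u{\left(P,a \right)} = - P - 12 a$ ($u{\left(P,a \right)} = - 2 a 6 - P = - 12 a - P = - P - 12 a$)
$\frac{B{\left(-16 \right)}}{-3398} + \frac{u{\left(Y{\left(- \frac{1}{6} \right)},-9 \right)}}{-2089} = \frac{-34 - 16}{-3398} + \frac{- \frac{-1}{6} - -108}{-2089} = \left(-50\right) \left(- \frac{1}{3398}\right) + \left(- \frac{-1}{6} + 108\right) \left(- \frac{1}{2089}\right) = \frac{25}{1699} + \left(\left(-1\right) \left(- \frac{1}{6}\right) + 108\right) \left(- \frac{1}{2089}\right) = \frac{25}{1699} + \left(\frac{1}{6} + 108\right) \left(- \frac{1}{2089}\right) = \frac{25}{1699} + \frac{649}{6} \left(- \frac{1}{2089}\right) = \frac{25}{1699} - \frac{649}{12534} = - \frac{789301}{21295266}$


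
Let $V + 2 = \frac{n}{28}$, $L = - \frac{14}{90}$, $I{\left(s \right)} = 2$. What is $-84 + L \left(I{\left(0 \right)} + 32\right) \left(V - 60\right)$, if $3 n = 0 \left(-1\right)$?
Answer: $\frac{10976}{45} \approx 243.91$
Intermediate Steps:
$n = 0$ ($n = \frac{0 \left(-1\right)}{3} = \frac{1}{3} \cdot 0 = 0$)
$L = - \frac{7}{45}$ ($L = - \frac{14}{90} = \left(-1\right) \frac{7}{45} = - \frac{7}{45} \approx -0.15556$)
$V = -2$ ($V = -2 + \frac{0}{28} = -2 + 0 \cdot \frac{1}{28} = -2 + 0 = -2$)
$-84 + L \left(I{\left(0 \right)} + 32\right) \left(V - 60\right) = -84 - \frac{7 \left(2 + 32\right) \left(-2 - 60\right)}{45} = -84 - \frac{7 \cdot 34 \left(-62\right)}{45} = -84 - - \frac{14756}{45} = -84 + \frac{14756}{45} = \frac{10976}{45}$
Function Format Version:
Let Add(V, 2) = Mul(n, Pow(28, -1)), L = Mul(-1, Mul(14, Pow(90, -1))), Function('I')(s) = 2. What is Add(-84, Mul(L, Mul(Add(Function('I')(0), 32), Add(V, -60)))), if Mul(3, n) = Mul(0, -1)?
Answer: Rational(10976, 45) ≈ 243.91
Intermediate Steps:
n = 0 (n = Mul(Rational(1, 3), Mul(0, -1)) = Mul(Rational(1, 3), 0) = 0)
L = Rational(-7, 45) (L = Mul(-1, Mul(14, Rational(1, 90))) = Mul(-1, Rational(7, 45)) = Rational(-7, 45) ≈ -0.15556)
V = -2 (V = Add(-2, Mul(0, Pow(28, -1))) = Add(-2, Mul(0, Rational(1, 28))) = Add(-2, 0) = -2)
Add(-84, Mul(L, Mul(Add(Function('I')(0), 32), Add(V, -60)))) = Add(-84, Mul(Rational(-7, 45), Mul(Add(2, 32), Add(-2, -60)))) = Add(-84, Mul(Rational(-7, 45), Mul(34, -62))) = Add(-84, Mul(Rational(-7, 45), -2108)) = Add(-84, Rational(14756, 45)) = Rational(10976, 45)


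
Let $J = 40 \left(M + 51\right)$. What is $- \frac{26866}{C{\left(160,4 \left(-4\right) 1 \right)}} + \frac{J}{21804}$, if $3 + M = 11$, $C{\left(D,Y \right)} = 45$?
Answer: $- \frac{48806672}{81765} \approx -596.91$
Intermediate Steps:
$M = 8$ ($M = -3 + 11 = 8$)
$J = 2360$ ($J = 40 \left(8 + 51\right) = 40 \cdot 59 = 2360$)
$- \frac{26866}{C{\left(160,4 \left(-4\right) 1 \right)}} + \frac{J}{21804} = - \frac{26866}{45} + \frac{2360}{21804} = \left(-26866\right) \frac{1}{45} + 2360 \cdot \frac{1}{21804} = - \frac{26866}{45} + \frac{590}{5451} = - \frac{48806672}{81765}$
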